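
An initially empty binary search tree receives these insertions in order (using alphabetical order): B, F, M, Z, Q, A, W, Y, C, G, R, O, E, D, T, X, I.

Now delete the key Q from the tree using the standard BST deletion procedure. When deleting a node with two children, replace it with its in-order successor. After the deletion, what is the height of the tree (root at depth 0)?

Resulting structure (node: left, right):
  B: L=A, R=F
  F: L=C, R=M
  M: L=G, R=Z
  Z: L=Q, R=–
  Q: L=O, R=W
  A: L=–, R=–
  W: L=R, R=Y
  Y: L=X, R=–
  C: L=–, R=E
  G: L=–, R=I
  R: L=–, R=T
  O: L=–, R=–
  E: L=D, R=–
  D: L=–, R=–
  T: L=–, R=–
  X: L=–, R=–
  I: L=–, R=–

Delete Q (two children — replace with in-order successor).
After deletion, deepest node is X at depth 7.

7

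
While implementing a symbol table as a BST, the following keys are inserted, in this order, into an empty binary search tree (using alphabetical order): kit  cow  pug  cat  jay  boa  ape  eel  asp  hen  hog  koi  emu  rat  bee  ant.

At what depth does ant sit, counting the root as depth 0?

Resulting structure (node: left, right):
  kit: L=cow, R=pug
  cow: L=cat, R=jay
  pug: L=koi, R=rat
  cat: L=boa, R=–
  jay: L=eel, R=–
  boa: L=ape, R=–
  ape: L=ant, R=asp
  eel: L=–, R=hen
  asp: L=–, R=bee
  hen: L=emu, R=hog
  hog: L=–, R=–
  koi: L=–, R=–
  emu: L=–, R=–
  rat: L=–, R=–
  bee: L=–, R=–
  ant: L=–, R=–

Path to ant: kit → cow → cat → boa → ape → ant, which is 5 edges.

5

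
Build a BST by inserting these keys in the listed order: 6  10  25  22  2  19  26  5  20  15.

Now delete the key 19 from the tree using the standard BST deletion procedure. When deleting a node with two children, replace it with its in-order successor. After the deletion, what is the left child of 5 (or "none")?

Resulting structure (node: left, right):
  6: L=2, R=10
  10: L=–, R=25
  25: L=22, R=26
  22: L=19, R=–
  2: L=–, R=5
  19: L=15, R=20
  26: L=–, R=–
  5: L=–, R=–
  20: L=–, R=–
  15: L=–, R=–

Delete 19 (two children — replace with in-order successor).
After deletion, 5's left child: none.

none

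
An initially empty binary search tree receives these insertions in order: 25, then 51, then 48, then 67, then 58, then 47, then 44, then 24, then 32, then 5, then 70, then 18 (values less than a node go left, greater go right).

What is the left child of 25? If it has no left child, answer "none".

24

Resulting structure (node: left, right):
  25: L=24, R=51
  51: L=48, R=67
  48: L=47, R=–
  67: L=58, R=70
  58: L=–, R=–
  47: L=44, R=–
  44: L=32, R=–
  24: L=5, R=–
  32: L=–, R=–
  5: L=–, R=18
  70: L=–, R=–
  18: L=–, R=–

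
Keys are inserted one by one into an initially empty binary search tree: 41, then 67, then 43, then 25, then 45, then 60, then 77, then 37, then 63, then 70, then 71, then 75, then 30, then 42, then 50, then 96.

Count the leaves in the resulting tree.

6

Resulting structure (node: left, right):
  41: L=25, R=67
  67: L=43, R=77
  43: L=42, R=45
  25: L=–, R=37
  45: L=–, R=60
  60: L=50, R=63
  77: L=70, R=96
  37: L=30, R=–
  63: L=–, R=–
  70: L=–, R=71
  71: L=–, R=75
  75: L=–, R=–
  30: L=–, R=–
  42: L=–, R=–
  50: L=–, R=–
  96: L=–, R=–

Leaves: 30, 42, 50, 63, 75, 96 — 6 in total.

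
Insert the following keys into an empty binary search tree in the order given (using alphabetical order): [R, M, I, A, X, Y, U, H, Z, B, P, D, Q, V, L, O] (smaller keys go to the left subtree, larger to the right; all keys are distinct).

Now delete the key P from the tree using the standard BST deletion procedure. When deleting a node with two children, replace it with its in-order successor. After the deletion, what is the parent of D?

B

Insert R: tree is empty, so R becomes the root.
Insert M: M < R → go left. Place as left child of R.
Insert I: I < R → go left; I < M → go left. Place as left child of M.
Insert A: A < R → go left; A < M → go left; A < I → go left. Place as left child of I.
Insert X: X > R → go right. Place as right child of R.
Insert Y: Y > R → go right; Y > X → go right. Place as right child of X.
Insert U: U > R → go right; U < X → go left. Place as left child of X.
Insert H: H < R → go left; H < M → go left; H < I → go left; H > A → go right. Place as right child of A.
Insert Z: Z > R → go right; Z > X → go right; Z > Y → go right. Place as right child of Y.
Insert B: B < R → go left; B < M → go left; B < I → go left; B > A → go right; B < H → go left. Place as left child of H.
Insert P: P < R → go left; P > M → go right. Place as right child of M.
Insert D: D < R → go left; D < M → go left; D < I → go left; D > A → go right; D < H → go left; D > B → go right. Place as right child of B.
Insert Q: Q < R → go left; Q > M → go right; Q > P → go right. Place as right child of P.
Insert V: V > R → go right; V < X → go left; V > U → go right. Place as right child of U.
Insert L: L < R → go left; L < M → go left; L > I → go right. Place as right child of I.
Insert O: O < R → go left; O > M → go right; O < P → go left. Place as left child of P.

Delete P (two children — replace with in-order successor).
After deletion, D's parent is B.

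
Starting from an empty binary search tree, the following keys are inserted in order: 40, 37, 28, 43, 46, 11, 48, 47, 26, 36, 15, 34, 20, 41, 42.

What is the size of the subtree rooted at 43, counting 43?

6

Resulting structure (node: left, right):
  40: L=37, R=43
  37: L=28, R=–
  28: L=11, R=36
  43: L=41, R=46
  46: L=–, R=48
  11: L=–, R=26
  48: L=47, R=–
  47: L=–, R=–
  26: L=15, R=–
  36: L=34, R=–
  15: L=–, R=20
  34: L=–, R=–
  20: L=–, R=–
  41: L=–, R=42
  42: L=–, R=–

Subtree rooted at 43 contains: 43, 41, 42, 46, 48, 47 — 6 nodes.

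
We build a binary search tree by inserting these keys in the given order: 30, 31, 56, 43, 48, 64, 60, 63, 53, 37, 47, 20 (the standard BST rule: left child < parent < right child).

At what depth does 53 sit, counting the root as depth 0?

5

Insert 30: tree is empty, so 30 becomes the root.
Insert 31: 31 > 30 → go right. Place as right child of 30.
Insert 56: 56 > 30 → go right; 56 > 31 → go right. Place as right child of 31.
Insert 43: 43 > 30 → go right; 43 > 31 → go right; 43 < 56 → go left. Place as left child of 56.
Insert 48: 48 > 30 → go right; 48 > 31 → go right; 48 < 56 → go left; 48 > 43 → go right. Place as right child of 43.
Insert 64: 64 > 30 → go right; 64 > 31 → go right; 64 > 56 → go right. Place as right child of 56.
Insert 60: 60 > 30 → go right; 60 > 31 → go right; 60 > 56 → go right; 60 < 64 → go left. Place as left child of 64.
Insert 63: 63 > 30 → go right; 63 > 31 → go right; 63 > 56 → go right; 63 < 64 → go left; 63 > 60 → go right. Place as right child of 60.
Insert 53: 53 > 30 → go right; 53 > 31 → go right; 53 < 56 → go left; 53 > 43 → go right; 53 > 48 → go right. Place as right child of 48.
Insert 37: 37 > 30 → go right; 37 > 31 → go right; 37 < 56 → go left; 37 < 43 → go left. Place as left child of 43.
Insert 47: 47 > 30 → go right; 47 > 31 → go right; 47 < 56 → go left; 47 > 43 → go right; 47 < 48 → go left. Place as left child of 48.
Insert 20: 20 < 30 → go left. Place as left child of 30.

Path to 53: 30 → 31 → 56 → 43 → 48 → 53, which is 5 edges.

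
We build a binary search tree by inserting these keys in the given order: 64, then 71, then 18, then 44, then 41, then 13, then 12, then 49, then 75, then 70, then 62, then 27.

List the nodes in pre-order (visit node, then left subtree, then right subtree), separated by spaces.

64 18 13 12 44 41 27 49 62 71 70 75

64: root
71: right child of 64 (depth 1)
18: left child of 64 (depth 1)
44: right child of 18 (depth 2)
41: left child of 44 (depth 3)
13: left child of 18 (depth 2)
12: left child of 13 (depth 3)
49: right child of 44 (depth 3)
75: right child of 71 (depth 2)
70: left child of 71 (depth 2)
62: right child of 49 (depth 4)
27: left child of 41 (depth 4)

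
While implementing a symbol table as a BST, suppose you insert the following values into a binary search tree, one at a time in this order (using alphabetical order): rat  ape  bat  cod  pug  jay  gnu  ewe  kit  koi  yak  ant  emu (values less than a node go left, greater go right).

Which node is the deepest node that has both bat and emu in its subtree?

bat

rat: root
ape: left child of rat (depth 1)
bat: right child of ape (depth 2)
cod: right child of bat (depth 3)
pug: right child of cod (depth 4)
jay: left child of pug (depth 5)
gnu: left child of jay (depth 6)
ewe: left child of gnu (depth 7)
kit: right child of jay (depth 6)
koi: right child of kit (depth 7)
yak: right child of rat (depth 1)
ant: left child of ape (depth 2)
emu: left child of ewe (depth 8)

Path to bat: rat → ape → bat
Path to emu: rat → ape → bat → cod → pug → jay → gnu → ewe → emu
bat lies on both paths and is an ancestor of the other node.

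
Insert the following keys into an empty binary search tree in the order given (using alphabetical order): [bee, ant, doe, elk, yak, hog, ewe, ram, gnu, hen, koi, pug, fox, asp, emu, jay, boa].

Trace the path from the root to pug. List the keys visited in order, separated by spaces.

bee: root
ant: left child of bee (depth 1)
doe: right child of bee (depth 1)
elk: right child of doe (depth 2)
yak: right child of elk (depth 3)
hog: left child of yak (depth 4)
ewe: left child of hog (depth 5)
ram: right child of hog (depth 5)
gnu: right child of ewe (depth 6)
hen: right child of gnu (depth 7)
koi: left child of ram (depth 6)
pug: right child of koi (depth 7)
fox: left child of gnu (depth 7)
asp: right child of ant (depth 2)
emu: left child of ewe (depth 6)
jay: left child of koi (depth 7)
boa: left child of doe (depth 2)

bee doe elk yak hog ram koi pug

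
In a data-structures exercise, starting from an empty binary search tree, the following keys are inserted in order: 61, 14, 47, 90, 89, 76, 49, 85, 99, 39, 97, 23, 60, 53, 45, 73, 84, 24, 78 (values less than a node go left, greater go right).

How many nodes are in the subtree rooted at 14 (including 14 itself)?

61: root
14: left child of 61 (depth 1)
47: right child of 14 (depth 2)
90: right child of 61 (depth 1)
89: left child of 90 (depth 2)
76: left child of 89 (depth 3)
49: right child of 47 (depth 3)
85: right child of 76 (depth 4)
99: right child of 90 (depth 2)
39: left child of 47 (depth 3)
97: left child of 99 (depth 3)
23: left child of 39 (depth 4)
60: right child of 49 (depth 4)
53: left child of 60 (depth 5)
45: right child of 39 (depth 4)
73: left child of 76 (depth 4)
84: left child of 85 (depth 5)
24: right child of 23 (depth 5)
78: left child of 84 (depth 6)

Subtree rooted at 14 contains: 14, 47, 39, 23, 24, 45, 49, 60, 53 — 9 nodes.

9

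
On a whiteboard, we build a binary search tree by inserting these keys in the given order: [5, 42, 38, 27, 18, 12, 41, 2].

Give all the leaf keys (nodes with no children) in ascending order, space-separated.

2 12 41

5: root
42: right child of 5 (depth 1)
38: left child of 42 (depth 2)
27: left child of 38 (depth 3)
18: left child of 27 (depth 4)
12: left child of 18 (depth 5)
41: right child of 38 (depth 3)
2: left child of 5 (depth 1)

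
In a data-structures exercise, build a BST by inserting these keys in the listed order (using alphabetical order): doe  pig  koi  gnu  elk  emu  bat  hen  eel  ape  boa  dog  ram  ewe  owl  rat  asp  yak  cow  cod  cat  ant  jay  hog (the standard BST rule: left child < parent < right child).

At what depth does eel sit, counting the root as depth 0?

5

Insert doe: tree is empty, so doe becomes the root.
Insert pig: pig > doe → go right. Place as right child of doe.
Insert koi: koi > doe → go right; koi < pig → go left. Place as left child of pig.
Insert gnu: gnu > doe → go right; gnu < pig → go left; gnu < koi → go left. Place as left child of koi.
Insert elk: elk > doe → go right; elk < pig → go left; elk < koi → go left; elk < gnu → go left. Place as left child of gnu.
Insert emu: emu > doe → go right; emu < pig → go left; emu < koi → go left; emu < gnu → go left; emu > elk → go right. Place as right child of elk.
Insert bat: bat < doe → go left. Place as left child of doe.
Insert hen: hen > doe → go right; hen < pig → go left; hen < koi → go left; hen > gnu → go right. Place as right child of gnu.
Insert eel: eel > doe → go right; eel < pig → go left; eel < koi → go left; eel < gnu → go left; eel < elk → go left. Place as left child of elk.
Insert ape: ape < doe → go left; ape < bat → go left. Place as left child of bat.
Insert boa: boa < doe → go left; boa > bat → go right. Place as right child of bat.
Insert dog: dog > doe → go right; dog < pig → go left; dog < koi → go left; dog < gnu → go left; dog < elk → go left; dog < eel → go left. Place as left child of eel.
Insert ram: ram > doe → go right; ram > pig → go right. Place as right child of pig.
Insert ewe: ewe > doe → go right; ewe < pig → go left; ewe < koi → go left; ewe < gnu → go left; ewe > elk → go right; ewe > emu → go right. Place as right child of emu.
Insert owl: owl > doe → go right; owl < pig → go left; owl > koi → go right. Place as right child of koi.
Insert rat: rat > doe → go right; rat > pig → go right; rat > ram → go right. Place as right child of ram.
Insert asp: asp < doe → go left; asp < bat → go left; asp > ape → go right. Place as right child of ape.
Insert yak: yak > doe → go right; yak > pig → go right; yak > ram → go right; yak > rat → go right. Place as right child of rat.
Insert cow: cow < doe → go left; cow > bat → go right; cow > boa → go right. Place as right child of boa.
Insert cod: cod < doe → go left; cod > bat → go right; cod > boa → go right; cod < cow → go left. Place as left child of cow.
Insert cat: cat < doe → go left; cat > bat → go right; cat > boa → go right; cat < cow → go left; cat < cod → go left. Place as left child of cod.
Insert ant: ant < doe → go left; ant < bat → go left; ant < ape → go left. Place as left child of ape.
Insert jay: jay > doe → go right; jay < pig → go left; jay < koi → go left; jay > gnu → go right; jay > hen → go right. Place as right child of hen.
Insert hog: hog > doe → go right; hog < pig → go left; hog < koi → go left; hog > gnu → go right; hog > hen → go right; hog < jay → go left. Place as left child of jay.

Path to eel: doe → pig → koi → gnu → elk → eel, which is 5 edges.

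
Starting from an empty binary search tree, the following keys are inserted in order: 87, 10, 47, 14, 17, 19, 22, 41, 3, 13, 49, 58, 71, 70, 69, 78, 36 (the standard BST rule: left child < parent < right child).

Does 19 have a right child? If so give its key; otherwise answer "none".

22

Resulting structure (node: left, right):
  87: L=10, R=–
  10: L=3, R=47
  47: L=14, R=49
  14: L=13, R=17
  17: L=–, R=19
  19: L=–, R=22
  22: L=–, R=41
  41: L=36, R=–
  3: L=–, R=–
  13: L=–, R=–
  49: L=–, R=58
  58: L=–, R=71
  71: L=70, R=78
  70: L=69, R=–
  69: L=–, R=–
  78: L=–, R=–
  36: L=–, R=–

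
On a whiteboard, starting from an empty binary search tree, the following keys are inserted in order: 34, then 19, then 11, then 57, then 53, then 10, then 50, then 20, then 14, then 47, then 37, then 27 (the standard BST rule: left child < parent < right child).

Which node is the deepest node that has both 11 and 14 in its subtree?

11

Resulting structure (node: left, right):
  34: L=19, R=57
  19: L=11, R=20
  11: L=10, R=14
  57: L=53, R=–
  53: L=50, R=–
  10: L=–, R=–
  50: L=47, R=–
  20: L=–, R=27
  14: L=–, R=–
  47: L=37, R=–
  37: L=–, R=–
  27: L=–, R=–

Path to 11: 34 → 19 → 11
Path to 14: 34 → 19 → 11 → 14
11 lies on both paths and is an ancestor of the other node.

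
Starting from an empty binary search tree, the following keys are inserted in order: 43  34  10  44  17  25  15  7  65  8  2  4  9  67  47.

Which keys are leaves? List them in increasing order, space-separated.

Resulting structure (node: left, right):
  43: L=34, R=44
  34: L=10, R=–
  10: L=7, R=17
  44: L=–, R=65
  17: L=15, R=25
  25: L=–, R=–
  15: L=–, R=–
  7: L=2, R=8
  65: L=47, R=67
  8: L=–, R=9
  2: L=–, R=4
  4: L=–, R=–
  9: L=–, R=–
  67: L=–, R=–
  47: L=–, R=–

4 9 15 25 47 67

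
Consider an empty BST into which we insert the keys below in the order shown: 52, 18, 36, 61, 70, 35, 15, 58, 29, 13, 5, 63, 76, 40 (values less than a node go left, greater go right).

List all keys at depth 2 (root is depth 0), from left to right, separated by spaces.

52: root
18: left child of 52 (depth 1)
36: right child of 18 (depth 2)
61: right child of 52 (depth 1)
70: right child of 61 (depth 2)
35: left child of 36 (depth 3)
15: left child of 18 (depth 2)
58: left child of 61 (depth 2)
29: left child of 35 (depth 4)
13: left child of 15 (depth 3)
5: left child of 13 (depth 4)
63: left child of 70 (depth 3)
76: right child of 70 (depth 3)
40: right child of 36 (depth 3)

15 36 58 70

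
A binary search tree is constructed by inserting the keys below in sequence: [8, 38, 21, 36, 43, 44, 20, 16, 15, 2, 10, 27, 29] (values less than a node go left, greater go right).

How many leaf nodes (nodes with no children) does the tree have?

4

Insert 8: tree is empty, so 8 becomes the root.
Insert 38: 38 > 8 → go right. Place as right child of 8.
Insert 21: 21 > 8 → go right; 21 < 38 → go left. Place as left child of 38.
Insert 36: 36 > 8 → go right; 36 < 38 → go left; 36 > 21 → go right. Place as right child of 21.
Insert 43: 43 > 8 → go right; 43 > 38 → go right. Place as right child of 38.
Insert 44: 44 > 8 → go right; 44 > 38 → go right; 44 > 43 → go right. Place as right child of 43.
Insert 20: 20 > 8 → go right; 20 < 38 → go left; 20 < 21 → go left. Place as left child of 21.
Insert 16: 16 > 8 → go right; 16 < 38 → go left; 16 < 21 → go left; 16 < 20 → go left. Place as left child of 20.
Insert 15: 15 > 8 → go right; 15 < 38 → go left; 15 < 21 → go left; 15 < 20 → go left; 15 < 16 → go left. Place as left child of 16.
Insert 2: 2 < 8 → go left. Place as left child of 8.
Insert 10: 10 > 8 → go right; 10 < 38 → go left; 10 < 21 → go left; 10 < 20 → go left; 10 < 16 → go left; 10 < 15 → go left. Place as left child of 15.
Insert 27: 27 > 8 → go right; 27 < 38 → go left; 27 > 21 → go right; 27 < 36 → go left. Place as left child of 36.
Insert 29: 29 > 8 → go right; 29 < 38 → go left; 29 > 21 → go right; 29 < 36 → go left; 29 > 27 → go right. Place as right child of 27.

Leaves: 2, 10, 29, 44 — 4 in total.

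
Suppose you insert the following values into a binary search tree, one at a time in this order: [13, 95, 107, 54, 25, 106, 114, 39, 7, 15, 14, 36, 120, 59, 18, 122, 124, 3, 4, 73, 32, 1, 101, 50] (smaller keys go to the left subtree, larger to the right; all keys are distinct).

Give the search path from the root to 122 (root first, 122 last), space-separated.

Insert 13: tree is empty, so 13 becomes the root.
Insert 95: 95 > 13 → go right. Place as right child of 13.
Insert 107: 107 > 13 → go right; 107 > 95 → go right. Place as right child of 95.
Insert 54: 54 > 13 → go right; 54 < 95 → go left. Place as left child of 95.
Insert 25: 25 > 13 → go right; 25 < 95 → go left; 25 < 54 → go left. Place as left child of 54.
Insert 106: 106 > 13 → go right; 106 > 95 → go right; 106 < 107 → go left. Place as left child of 107.
Insert 114: 114 > 13 → go right; 114 > 95 → go right; 114 > 107 → go right. Place as right child of 107.
Insert 39: 39 > 13 → go right; 39 < 95 → go left; 39 < 54 → go left; 39 > 25 → go right. Place as right child of 25.
Insert 7: 7 < 13 → go left. Place as left child of 13.
Insert 15: 15 > 13 → go right; 15 < 95 → go left; 15 < 54 → go left; 15 < 25 → go left. Place as left child of 25.
Insert 14: 14 > 13 → go right; 14 < 95 → go left; 14 < 54 → go left; 14 < 25 → go left; 14 < 15 → go left. Place as left child of 15.
Insert 36: 36 > 13 → go right; 36 < 95 → go left; 36 < 54 → go left; 36 > 25 → go right; 36 < 39 → go left. Place as left child of 39.
Insert 120: 120 > 13 → go right; 120 > 95 → go right; 120 > 107 → go right; 120 > 114 → go right. Place as right child of 114.
Insert 59: 59 > 13 → go right; 59 < 95 → go left; 59 > 54 → go right. Place as right child of 54.
Insert 18: 18 > 13 → go right; 18 < 95 → go left; 18 < 54 → go left; 18 < 25 → go left; 18 > 15 → go right. Place as right child of 15.
Insert 122: 122 > 13 → go right; 122 > 95 → go right; 122 > 107 → go right; 122 > 114 → go right; 122 > 120 → go right. Place as right child of 120.
Insert 124: 124 > 13 → go right; 124 > 95 → go right; 124 > 107 → go right; 124 > 114 → go right; 124 > 120 → go right; 124 > 122 → go right. Place as right child of 122.
Insert 3: 3 < 13 → go left; 3 < 7 → go left. Place as left child of 7.
Insert 4: 4 < 13 → go left; 4 < 7 → go left; 4 > 3 → go right. Place as right child of 3.
Insert 73: 73 > 13 → go right; 73 < 95 → go left; 73 > 54 → go right; 73 > 59 → go right. Place as right child of 59.
Insert 32: 32 > 13 → go right; 32 < 95 → go left; 32 < 54 → go left; 32 > 25 → go right; 32 < 39 → go left; 32 < 36 → go left. Place as left child of 36.
Insert 1: 1 < 13 → go left; 1 < 7 → go left; 1 < 3 → go left. Place as left child of 3.
Insert 101: 101 > 13 → go right; 101 > 95 → go right; 101 < 107 → go left; 101 < 106 → go left. Place as left child of 106.
Insert 50: 50 > 13 → go right; 50 < 95 → go left; 50 < 54 → go left; 50 > 25 → go right; 50 > 39 → go right. Place as right child of 39.

13 95 107 114 120 122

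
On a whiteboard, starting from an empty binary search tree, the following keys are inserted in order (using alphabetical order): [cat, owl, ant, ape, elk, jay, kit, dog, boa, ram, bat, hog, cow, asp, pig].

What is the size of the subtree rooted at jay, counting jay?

Insert cat: tree is empty, so cat becomes the root.
Insert owl: owl > cat → go right. Place as right child of cat.
Insert ant: ant < cat → go left. Place as left child of cat.
Insert ape: ape < cat → go left; ape > ant → go right. Place as right child of ant.
Insert elk: elk > cat → go right; elk < owl → go left. Place as left child of owl.
Insert jay: jay > cat → go right; jay < owl → go left; jay > elk → go right. Place as right child of elk.
Insert kit: kit > cat → go right; kit < owl → go left; kit > elk → go right; kit > jay → go right. Place as right child of jay.
Insert dog: dog > cat → go right; dog < owl → go left; dog < elk → go left. Place as left child of elk.
Insert boa: boa < cat → go left; boa > ant → go right; boa > ape → go right. Place as right child of ape.
Insert ram: ram > cat → go right; ram > owl → go right. Place as right child of owl.
Insert bat: bat < cat → go left; bat > ant → go right; bat > ape → go right; bat < boa → go left. Place as left child of boa.
Insert hog: hog > cat → go right; hog < owl → go left; hog > elk → go right; hog < jay → go left. Place as left child of jay.
Insert cow: cow > cat → go right; cow < owl → go left; cow < elk → go left; cow < dog → go left. Place as left child of dog.
Insert asp: asp < cat → go left; asp > ant → go right; asp > ape → go right; asp < boa → go left; asp < bat → go left. Place as left child of bat.
Insert pig: pig > cat → go right; pig > owl → go right; pig < ram → go left. Place as left child of ram.

Subtree rooted at jay contains: jay, hog, kit — 3 nodes.

3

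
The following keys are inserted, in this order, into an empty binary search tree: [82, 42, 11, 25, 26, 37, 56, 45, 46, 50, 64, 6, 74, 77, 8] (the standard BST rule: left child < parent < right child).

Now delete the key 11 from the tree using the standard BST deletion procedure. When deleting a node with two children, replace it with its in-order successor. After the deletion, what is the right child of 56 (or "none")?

Insert 82: tree is empty, so 82 becomes the root.
Insert 42: 42 < 82 → go left. Place as left child of 82.
Insert 11: 11 < 82 → go left; 11 < 42 → go left. Place as left child of 42.
Insert 25: 25 < 82 → go left; 25 < 42 → go left; 25 > 11 → go right. Place as right child of 11.
Insert 26: 26 < 82 → go left; 26 < 42 → go left; 26 > 11 → go right; 26 > 25 → go right. Place as right child of 25.
Insert 37: 37 < 82 → go left; 37 < 42 → go left; 37 > 11 → go right; 37 > 25 → go right; 37 > 26 → go right. Place as right child of 26.
Insert 56: 56 < 82 → go left; 56 > 42 → go right. Place as right child of 42.
Insert 45: 45 < 82 → go left; 45 > 42 → go right; 45 < 56 → go left. Place as left child of 56.
Insert 46: 46 < 82 → go left; 46 > 42 → go right; 46 < 56 → go left; 46 > 45 → go right. Place as right child of 45.
Insert 50: 50 < 82 → go left; 50 > 42 → go right; 50 < 56 → go left; 50 > 45 → go right; 50 > 46 → go right. Place as right child of 46.
Insert 64: 64 < 82 → go left; 64 > 42 → go right; 64 > 56 → go right. Place as right child of 56.
Insert 6: 6 < 82 → go left; 6 < 42 → go left; 6 < 11 → go left. Place as left child of 11.
Insert 74: 74 < 82 → go left; 74 > 42 → go right; 74 > 56 → go right; 74 > 64 → go right. Place as right child of 64.
Insert 77: 77 < 82 → go left; 77 > 42 → go right; 77 > 56 → go right; 77 > 64 → go right; 77 > 74 → go right. Place as right child of 74.
Insert 8: 8 < 82 → go left; 8 < 42 → go left; 8 < 11 → go left; 8 > 6 → go right. Place as right child of 6.

Delete 11 (two children — replace with in-order successor).
After deletion, 56's right child: 64.

64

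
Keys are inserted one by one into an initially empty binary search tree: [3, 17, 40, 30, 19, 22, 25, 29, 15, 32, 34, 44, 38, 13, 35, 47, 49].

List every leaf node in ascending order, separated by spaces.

13 29 35 49

Insert 3: tree is empty, so 3 becomes the root.
Insert 17: 17 > 3 → go right. Place as right child of 3.
Insert 40: 40 > 3 → go right; 40 > 17 → go right. Place as right child of 17.
Insert 30: 30 > 3 → go right; 30 > 17 → go right; 30 < 40 → go left. Place as left child of 40.
Insert 19: 19 > 3 → go right; 19 > 17 → go right; 19 < 40 → go left; 19 < 30 → go left. Place as left child of 30.
Insert 22: 22 > 3 → go right; 22 > 17 → go right; 22 < 40 → go left; 22 < 30 → go left; 22 > 19 → go right. Place as right child of 19.
Insert 25: 25 > 3 → go right; 25 > 17 → go right; 25 < 40 → go left; 25 < 30 → go left; 25 > 19 → go right; 25 > 22 → go right. Place as right child of 22.
Insert 29: 29 > 3 → go right; 29 > 17 → go right; 29 < 40 → go left; 29 < 30 → go left; 29 > 19 → go right; 29 > 22 → go right; 29 > 25 → go right. Place as right child of 25.
Insert 15: 15 > 3 → go right; 15 < 17 → go left. Place as left child of 17.
Insert 32: 32 > 3 → go right; 32 > 17 → go right; 32 < 40 → go left; 32 > 30 → go right. Place as right child of 30.
Insert 34: 34 > 3 → go right; 34 > 17 → go right; 34 < 40 → go left; 34 > 30 → go right; 34 > 32 → go right. Place as right child of 32.
Insert 44: 44 > 3 → go right; 44 > 17 → go right; 44 > 40 → go right. Place as right child of 40.
Insert 38: 38 > 3 → go right; 38 > 17 → go right; 38 < 40 → go left; 38 > 30 → go right; 38 > 32 → go right; 38 > 34 → go right. Place as right child of 34.
Insert 13: 13 > 3 → go right; 13 < 17 → go left; 13 < 15 → go left. Place as left child of 15.
Insert 35: 35 > 3 → go right; 35 > 17 → go right; 35 < 40 → go left; 35 > 30 → go right; 35 > 32 → go right; 35 > 34 → go right; 35 < 38 → go left. Place as left child of 38.
Insert 47: 47 > 3 → go right; 47 > 17 → go right; 47 > 40 → go right; 47 > 44 → go right. Place as right child of 44.
Insert 49: 49 > 3 → go right; 49 > 17 → go right; 49 > 40 → go right; 49 > 44 → go right; 49 > 47 → go right. Place as right child of 47.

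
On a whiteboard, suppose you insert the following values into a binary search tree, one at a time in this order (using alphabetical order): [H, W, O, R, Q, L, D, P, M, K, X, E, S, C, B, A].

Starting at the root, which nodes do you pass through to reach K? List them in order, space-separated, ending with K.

H W O L K

Insert H: tree is empty, so H becomes the root.
Insert W: W > H → go right. Place as right child of H.
Insert O: O > H → go right; O < W → go left. Place as left child of W.
Insert R: R > H → go right; R < W → go left; R > O → go right. Place as right child of O.
Insert Q: Q > H → go right; Q < W → go left; Q > O → go right; Q < R → go left. Place as left child of R.
Insert L: L > H → go right; L < W → go left; L < O → go left. Place as left child of O.
Insert D: D < H → go left. Place as left child of H.
Insert P: P > H → go right; P < W → go left; P > O → go right; P < R → go left; P < Q → go left. Place as left child of Q.
Insert M: M > H → go right; M < W → go left; M < O → go left; M > L → go right. Place as right child of L.
Insert K: K > H → go right; K < W → go left; K < O → go left; K < L → go left. Place as left child of L.
Insert X: X > H → go right; X > W → go right. Place as right child of W.
Insert E: E < H → go left; E > D → go right. Place as right child of D.
Insert S: S > H → go right; S < W → go left; S > O → go right; S > R → go right. Place as right child of R.
Insert C: C < H → go left; C < D → go left. Place as left child of D.
Insert B: B < H → go left; B < D → go left; B < C → go left. Place as left child of C.
Insert A: A < H → go left; A < D → go left; A < C → go left; A < B → go left. Place as left child of B.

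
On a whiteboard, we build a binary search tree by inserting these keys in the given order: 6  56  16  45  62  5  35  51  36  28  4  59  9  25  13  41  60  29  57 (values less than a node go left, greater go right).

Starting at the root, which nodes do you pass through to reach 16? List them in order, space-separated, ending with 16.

6 56 16

6: root
56: right child of 6 (depth 1)
16: left child of 56 (depth 2)
45: right child of 16 (depth 3)
62: right child of 56 (depth 2)
5: left child of 6 (depth 1)
35: left child of 45 (depth 4)
51: right child of 45 (depth 4)
36: right child of 35 (depth 5)
28: left child of 35 (depth 5)
4: left child of 5 (depth 2)
59: left child of 62 (depth 3)
9: left child of 16 (depth 3)
25: left child of 28 (depth 6)
13: right child of 9 (depth 4)
41: right child of 36 (depth 6)
60: right child of 59 (depth 4)
29: right child of 28 (depth 6)
57: left child of 59 (depth 4)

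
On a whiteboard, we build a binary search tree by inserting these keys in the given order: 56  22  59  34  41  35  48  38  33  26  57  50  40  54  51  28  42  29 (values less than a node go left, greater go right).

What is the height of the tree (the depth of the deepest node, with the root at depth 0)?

56: root
22: left child of 56 (depth 1)
59: right child of 56 (depth 1)
34: right child of 22 (depth 2)
41: right child of 34 (depth 3)
35: left child of 41 (depth 4)
48: right child of 41 (depth 4)
38: right child of 35 (depth 5)
33: left child of 34 (depth 3)
26: left child of 33 (depth 4)
57: left child of 59 (depth 2)
50: right child of 48 (depth 5)
40: right child of 38 (depth 6)
54: right child of 50 (depth 6)
51: left child of 54 (depth 7)
28: right child of 26 (depth 5)
42: left child of 48 (depth 5)
29: right child of 28 (depth 6)

The deepest node is 51 at depth 7.

7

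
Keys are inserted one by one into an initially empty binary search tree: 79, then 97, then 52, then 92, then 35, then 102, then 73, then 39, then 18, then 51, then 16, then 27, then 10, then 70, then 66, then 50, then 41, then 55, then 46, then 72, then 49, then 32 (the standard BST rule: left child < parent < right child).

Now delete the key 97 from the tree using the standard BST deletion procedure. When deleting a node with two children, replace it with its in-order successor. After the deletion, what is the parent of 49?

46

Resulting structure (node: left, right):
  79: L=52, R=97
  97: L=92, R=102
  52: L=35, R=73
  92: L=–, R=–
  35: L=18, R=39
  102: L=–, R=–
  73: L=70, R=–
  39: L=–, R=51
  18: L=16, R=27
  51: L=50, R=–
  16: L=10, R=–
  27: L=–, R=32
  10: L=–, R=–
  70: L=66, R=72
  66: L=55, R=–
  50: L=41, R=–
  41: L=–, R=46
  55: L=–, R=–
  46: L=–, R=49
  72: L=–, R=–
  49: L=–, R=–
  32: L=–, R=–

Delete 97 (two children — replace with in-order successor).
After deletion, 49's parent is 46.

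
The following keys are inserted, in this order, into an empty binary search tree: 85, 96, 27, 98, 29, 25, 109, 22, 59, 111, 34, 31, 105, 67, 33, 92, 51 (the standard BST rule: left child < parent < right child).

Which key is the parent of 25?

Insert 85: tree is empty, so 85 becomes the root.
Insert 96: 96 > 85 → go right. Place as right child of 85.
Insert 27: 27 < 85 → go left. Place as left child of 85.
Insert 98: 98 > 85 → go right; 98 > 96 → go right. Place as right child of 96.
Insert 29: 29 < 85 → go left; 29 > 27 → go right. Place as right child of 27.
Insert 25: 25 < 85 → go left; 25 < 27 → go left. Place as left child of 27.
Insert 109: 109 > 85 → go right; 109 > 96 → go right; 109 > 98 → go right. Place as right child of 98.
Insert 22: 22 < 85 → go left; 22 < 27 → go left; 22 < 25 → go left. Place as left child of 25.
Insert 59: 59 < 85 → go left; 59 > 27 → go right; 59 > 29 → go right. Place as right child of 29.
Insert 111: 111 > 85 → go right; 111 > 96 → go right; 111 > 98 → go right; 111 > 109 → go right. Place as right child of 109.
Insert 34: 34 < 85 → go left; 34 > 27 → go right; 34 > 29 → go right; 34 < 59 → go left. Place as left child of 59.
Insert 31: 31 < 85 → go left; 31 > 27 → go right; 31 > 29 → go right; 31 < 59 → go left; 31 < 34 → go left. Place as left child of 34.
Insert 105: 105 > 85 → go right; 105 > 96 → go right; 105 > 98 → go right; 105 < 109 → go left. Place as left child of 109.
Insert 67: 67 < 85 → go left; 67 > 27 → go right; 67 > 29 → go right; 67 > 59 → go right. Place as right child of 59.
Insert 33: 33 < 85 → go left; 33 > 27 → go right; 33 > 29 → go right; 33 < 59 → go left; 33 < 34 → go left; 33 > 31 → go right. Place as right child of 31.
Insert 92: 92 > 85 → go right; 92 < 96 → go left. Place as left child of 96.
Insert 51: 51 < 85 → go left; 51 > 27 → go right; 51 > 29 → go right; 51 < 59 → go left; 51 > 34 → go right. Place as right child of 34.

27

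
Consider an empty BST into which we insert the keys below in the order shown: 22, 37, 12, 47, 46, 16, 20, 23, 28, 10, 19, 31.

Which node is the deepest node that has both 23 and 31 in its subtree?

Resulting structure (node: left, right):
  22: L=12, R=37
  37: L=23, R=47
  12: L=10, R=16
  47: L=46, R=–
  46: L=–, R=–
  16: L=–, R=20
  20: L=19, R=–
  23: L=–, R=28
  28: L=–, R=31
  10: L=–, R=–
  19: L=–, R=–
  31: L=–, R=–

Path to 23: 22 → 37 → 23
Path to 31: 22 → 37 → 23 → 28 → 31
23 lies on both paths and is an ancestor of the other node.

23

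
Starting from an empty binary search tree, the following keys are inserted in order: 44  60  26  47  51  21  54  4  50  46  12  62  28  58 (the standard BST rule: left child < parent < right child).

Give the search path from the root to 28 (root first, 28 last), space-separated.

44 26 28

Resulting structure (node: left, right):
  44: L=26, R=60
  60: L=47, R=62
  26: L=21, R=28
  47: L=46, R=51
  51: L=50, R=54
  21: L=4, R=–
  54: L=–, R=58
  4: L=–, R=12
  50: L=–, R=–
  46: L=–, R=–
  12: L=–, R=–
  62: L=–, R=–
  28: L=–, R=–
  58: L=–, R=–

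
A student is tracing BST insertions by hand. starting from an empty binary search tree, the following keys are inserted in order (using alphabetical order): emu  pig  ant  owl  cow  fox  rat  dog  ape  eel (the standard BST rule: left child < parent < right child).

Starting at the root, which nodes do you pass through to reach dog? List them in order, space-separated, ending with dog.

Insert emu: tree is empty, so emu becomes the root.
Insert pig: pig > emu → go right. Place as right child of emu.
Insert ant: ant < emu → go left. Place as left child of emu.
Insert owl: owl > emu → go right; owl < pig → go left. Place as left child of pig.
Insert cow: cow < emu → go left; cow > ant → go right. Place as right child of ant.
Insert fox: fox > emu → go right; fox < pig → go left; fox < owl → go left. Place as left child of owl.
Insert rat: rat > emu → go right; rat > pig → go right. Place as right child of pig.
Insert dog: dog < emu → go left; dog > ant → go right; dog > cow → go right. Place as right child of cow.
Insert ape: ape < emu → go left; ape > ant → go right; ape < cow → go left. Place as left child of cow.
Insert eel: eel < emu → go left; eel > ant → go right; eel > cow → go right; eel > dog → go right. Place as right child of dog.

emu ant cow dog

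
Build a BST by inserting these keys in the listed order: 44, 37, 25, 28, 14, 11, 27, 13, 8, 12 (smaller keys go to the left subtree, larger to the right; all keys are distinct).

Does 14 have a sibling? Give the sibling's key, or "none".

28

Insert 44: tree is empty, so 44 becomes the root.
Insert 37: 37 < 44 → go left. Place as left child of 44.
Insert 25: 25 < 44 → go left; 25 < 37 → go left. Place as left child of 37.
Insert 28: 28 < 44 → go left; 28 < 37 → go left; 28 > 25 → go right. Place as right child of 25.
Insert 14: 14 < 44 → go left; 14 < 37 → go left; 14 < 25 → go left. Place as left child of 25.
Insert 11: 11 < 44 → go left; 11 < 37 → go left; 11 < 25 → go left; 11 < 14 → go left. Place as left child of 14.
Insert 27: 27 < 44 → go left; 27 < 37 → go left; 27 > 25 → go right; 27 < 28 → go left. Place as left child of 28.
Insert 13: 13 < 44 → go left; 13 < 37 → go left; 13 < 25 → go left; 13 < 14 → go left; 13 > 11 → go right. Place as right child of 11.
Insert 8: 8 < 44 → go left; 8 < 37 → go left; 8 < 25 → go left; 8 < 14 → go left; 8 < 11 → go left. Place as left child of 11.
Insert 12: 12 < 44 → go left; 12 < 37 → go left; 12 < 25 → go left; 12 < 14 → go left; 12 > 11 → go right; 12 < 13 → go left. Place as left child of 13.

14's parent is 25; the other child of 25 is 28.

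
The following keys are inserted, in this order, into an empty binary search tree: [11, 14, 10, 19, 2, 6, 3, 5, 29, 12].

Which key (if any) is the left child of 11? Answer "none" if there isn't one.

10

11: root
14: right child of 11 (depth 1)
10: left child of 11 (depth 1)
19: right child of 14 (depth 2)
2: left child of 10 (depth 2)
6: right child of 2 (depth 3)
3: left child of 6 (depth 4)
5: right child of 3 (depth 5)
29: right child of 19 (depth 3)
12: left child of 14 (depth 2)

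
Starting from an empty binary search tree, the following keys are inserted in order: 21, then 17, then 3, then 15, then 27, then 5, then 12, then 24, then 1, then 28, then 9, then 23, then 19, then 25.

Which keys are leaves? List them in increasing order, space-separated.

1 9 19 23 25 28

21: root
17: left child of 21 (depth 1)
3: left child of 17 (depth 2)
15: right child of 3 (depth 3)
27: right child of 21 (depth 1)
5: left child of 15 (depth 4)
12: right child of 5 (depth 5)
24: left child of 27 (depth 2)
1: left child of 3 (depth 3)
28: right child of 27 (depth 2)
9: left child of 12 (depth 6)
23: left child of 24 (depth 3)
19: right child of 17 (depth 2)
25: right child of 24 (depth 3)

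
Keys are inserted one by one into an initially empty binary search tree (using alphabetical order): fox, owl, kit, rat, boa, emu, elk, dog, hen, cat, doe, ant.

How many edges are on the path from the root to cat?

Insert fox: tree is empty, so fox becomes the root.
Insert owl: owl > fox → go right. Place as right child of fox.
Insert kit: kit > fox → go right; kit < owl → go left. Place as left child of owl.
Insert rat: rat > fox → go right; rat > owl → go right. Place as right child of owl.
Insert boa: boa < fox → go left. Place as left child of fox.
Insert emu: emu < fox → go left; emu > boa → go right. Place as right child of boa.
Insert elk: elk < fox → go left; elk > boa → go right; elk < emu → go left. Place as left child of emu.
Insert dog: dog < fox → go left; dog > boa → go right; dog < emu → go left; dog < elk → go left. Place as left child of elk.
Insert hen: hen > fox → go right; hen < owl → go left; hen < kit → go left. Place as left child of kit.
Insert cat: cat < fox → go left; cat > boa → go right; cat < emu → go left; cat < elk → go left; cat < dog → go left. Place as left child of dog.
Insert doe: doe < fox → go left; doe > boa → go right; doe < emu → go left; doe < elk → go left; doe < dog → go left; doe > cat → go right. Place as right child of cat.
Insert ant: ant < fox → go left; ant < boa → go left. Place as left child of boa.

Path to cat: fox → boa → emu → elk → dog → cat, which is 5 edges.

5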